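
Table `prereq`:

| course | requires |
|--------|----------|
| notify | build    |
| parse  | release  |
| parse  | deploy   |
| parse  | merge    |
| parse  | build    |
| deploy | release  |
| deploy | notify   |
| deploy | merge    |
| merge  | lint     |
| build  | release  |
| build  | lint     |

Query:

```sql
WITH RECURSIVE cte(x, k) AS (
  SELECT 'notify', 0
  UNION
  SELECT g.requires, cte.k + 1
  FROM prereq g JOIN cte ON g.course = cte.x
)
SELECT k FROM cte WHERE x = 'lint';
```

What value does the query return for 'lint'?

2

Base: (notify, k=0).
Iteration 1: edges from {notify} -> (build, k=1).
Iteration 2: edges from {build} -> (lint, k=2), (release, k=2).
Iteration 3: no outgoing edges from {lint,release}; recursion stops.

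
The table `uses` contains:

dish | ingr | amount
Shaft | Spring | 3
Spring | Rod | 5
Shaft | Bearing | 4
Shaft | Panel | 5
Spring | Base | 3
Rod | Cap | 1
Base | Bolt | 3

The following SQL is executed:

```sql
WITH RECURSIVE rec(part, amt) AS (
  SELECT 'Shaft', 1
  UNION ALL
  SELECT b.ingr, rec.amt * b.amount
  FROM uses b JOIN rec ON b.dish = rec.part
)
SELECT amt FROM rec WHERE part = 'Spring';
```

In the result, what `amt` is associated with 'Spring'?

3

Base: (Shaft, amt=1).
Iteration 1: components of {Shaft} -> Bearing = 1*4 = 4, Panel = 1*5 = 5, Spring = 1*3 = 3.
Iteration 2: components of {Bearing,Panel,Spring} -> Base = 3*3 = 9, Rod = 3*5 = 15.
Iteration 3: components of {Base,Rod} -> Bolt = 9*3 = 27, Cap = 15*1 = 15.
Iteration 4: no further components; recursion stops.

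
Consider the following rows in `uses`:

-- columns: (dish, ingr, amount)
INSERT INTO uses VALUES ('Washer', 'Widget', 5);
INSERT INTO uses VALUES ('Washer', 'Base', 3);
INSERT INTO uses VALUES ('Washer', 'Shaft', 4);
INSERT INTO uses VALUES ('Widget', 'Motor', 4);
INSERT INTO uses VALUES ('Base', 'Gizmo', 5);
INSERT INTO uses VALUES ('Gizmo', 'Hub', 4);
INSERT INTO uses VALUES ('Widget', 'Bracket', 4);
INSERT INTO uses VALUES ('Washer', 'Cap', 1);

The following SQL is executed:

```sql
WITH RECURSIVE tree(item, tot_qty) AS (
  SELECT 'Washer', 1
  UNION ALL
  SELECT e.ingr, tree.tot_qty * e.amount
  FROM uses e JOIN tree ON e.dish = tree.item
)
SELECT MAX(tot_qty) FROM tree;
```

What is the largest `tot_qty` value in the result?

60

Base: (Washer, tot_qty=1).
Iteration 1: components of {Washer} -> Base = 1*3 = 3, Cap = 1*1 = 1, Shaft = 1*4 = 4, Widget = 1*5 = 5.
Iteration 2: components of {Base,Cap,Shaft,Widget} -> Bracket = 5*4 = 20, Gizmo = 3*5 = 15, Motor = 5*4 = 20.
Iteration 3: components of {Bracket,Gizmo,Motor} -> Hub = 15*4 = 60.
Iteration 4: no further components; recursion stops.
tot_qty values: 1, 5, 3, 4, 1, 20, 20, 15, 60; the maximum is 60.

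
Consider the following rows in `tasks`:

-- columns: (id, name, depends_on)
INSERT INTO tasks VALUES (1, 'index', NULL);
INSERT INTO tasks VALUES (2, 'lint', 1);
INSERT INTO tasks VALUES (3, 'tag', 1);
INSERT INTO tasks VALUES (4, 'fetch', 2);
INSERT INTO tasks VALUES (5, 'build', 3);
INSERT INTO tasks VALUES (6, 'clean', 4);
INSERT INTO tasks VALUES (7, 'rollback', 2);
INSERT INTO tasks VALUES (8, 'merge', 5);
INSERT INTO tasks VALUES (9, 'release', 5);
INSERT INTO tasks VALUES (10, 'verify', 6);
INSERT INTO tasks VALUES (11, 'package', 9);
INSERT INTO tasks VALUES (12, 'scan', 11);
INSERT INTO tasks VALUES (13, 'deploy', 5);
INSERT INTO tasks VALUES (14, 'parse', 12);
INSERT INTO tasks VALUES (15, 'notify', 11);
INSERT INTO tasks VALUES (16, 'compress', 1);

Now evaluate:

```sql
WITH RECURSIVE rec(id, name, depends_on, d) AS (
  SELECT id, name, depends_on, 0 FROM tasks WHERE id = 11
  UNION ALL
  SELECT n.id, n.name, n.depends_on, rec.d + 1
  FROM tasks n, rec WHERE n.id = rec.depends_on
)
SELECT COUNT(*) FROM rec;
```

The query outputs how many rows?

5

Base: id=11 (package), depends_on=9, d 0.
Iteration 1: join on id=9 -> release (id 9, depends_on=5, d 1).
Iteration 2: join on id=5 -> build (id 5, depends_on=3, d 2).
Iteration 3: join on id=3 -> tag (id 3, depends_on=1, d 3).
Iteration 4: join on id=1 -> index (id 1, depends_on=NULL, d 4).
Iteration 5: depends_on is NULL; no match; recursion stops.
Total rows emitted: 5.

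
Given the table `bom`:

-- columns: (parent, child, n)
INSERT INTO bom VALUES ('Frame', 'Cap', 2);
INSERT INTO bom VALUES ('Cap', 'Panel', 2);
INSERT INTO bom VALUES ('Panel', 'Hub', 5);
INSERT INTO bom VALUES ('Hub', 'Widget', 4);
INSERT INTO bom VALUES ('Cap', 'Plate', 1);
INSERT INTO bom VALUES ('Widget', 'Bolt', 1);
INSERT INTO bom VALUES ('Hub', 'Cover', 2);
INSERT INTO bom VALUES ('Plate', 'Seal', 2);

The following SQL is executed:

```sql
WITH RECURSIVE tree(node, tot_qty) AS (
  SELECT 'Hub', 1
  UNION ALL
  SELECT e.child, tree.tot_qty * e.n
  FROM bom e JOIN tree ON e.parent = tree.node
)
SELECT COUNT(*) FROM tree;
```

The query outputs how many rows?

Base: (Hub, tot_qty=1).
Iteration 1: components of {Hub} -> Cover = 1*2 = 2, Widget = 1*4 = 4.
Iteration 2: components of {Cover,Widget} -> Bolt = 4*1 = 4.
Iteration 3: no further components; recursion stops.
Total rows emitted: 4.

4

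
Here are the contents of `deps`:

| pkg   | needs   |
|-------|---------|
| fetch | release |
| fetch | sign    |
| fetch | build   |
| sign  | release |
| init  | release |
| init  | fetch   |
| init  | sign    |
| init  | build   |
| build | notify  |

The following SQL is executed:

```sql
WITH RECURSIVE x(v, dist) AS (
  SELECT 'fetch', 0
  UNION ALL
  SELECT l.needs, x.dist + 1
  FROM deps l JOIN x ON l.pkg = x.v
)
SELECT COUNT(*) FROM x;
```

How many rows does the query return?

6

Base: (fetch, dist=0).
Iteration 1: edges from {fetch} -> (build, dist=1), (release, dist=1), (sign, dist=1).
Iteration 2: edges from {build,release,sign} -> (notify, dist=2), (release, dist=2).
Iteration 3: no outgoing edges from {notify,release}; recursion stops.
Total rows emitted: 6.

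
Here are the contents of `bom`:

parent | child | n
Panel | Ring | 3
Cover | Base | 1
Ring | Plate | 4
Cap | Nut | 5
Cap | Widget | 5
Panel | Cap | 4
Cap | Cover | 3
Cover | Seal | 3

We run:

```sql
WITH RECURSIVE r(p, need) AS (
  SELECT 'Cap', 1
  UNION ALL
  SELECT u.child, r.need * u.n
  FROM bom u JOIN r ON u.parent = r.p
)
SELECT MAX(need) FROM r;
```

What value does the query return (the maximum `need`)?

Base: (Cap, need=1).
Iteration 1: components of {Cap} -> Cover = 1*3 = 3, Nut = 1*5 = 5, Widget = 1*5 = 5.
Iteration 2: components of {Cover,Nut,Widget} -> Base = 3*1 = 3, Seal = 3*3 = 9.
Iteration 3: no further components; recursion stops.
need values: 1, 3, 5, 5, 9, 3; the maximum is 9.

9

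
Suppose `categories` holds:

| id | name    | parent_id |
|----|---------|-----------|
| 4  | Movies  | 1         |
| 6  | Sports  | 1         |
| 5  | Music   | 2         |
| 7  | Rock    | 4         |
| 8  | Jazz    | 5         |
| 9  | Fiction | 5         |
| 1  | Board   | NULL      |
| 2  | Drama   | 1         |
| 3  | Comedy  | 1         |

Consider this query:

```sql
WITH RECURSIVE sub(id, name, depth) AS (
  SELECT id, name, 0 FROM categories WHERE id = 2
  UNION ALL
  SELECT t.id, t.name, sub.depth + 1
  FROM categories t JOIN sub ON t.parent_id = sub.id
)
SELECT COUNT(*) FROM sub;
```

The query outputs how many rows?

Base: id=2 (Drama) at depth 0.
Iteration 1: rows with parent_id in {2} -> Music (id 5, depth 1).
Iteration 2: rows with parent_id in {5} -> Jazz (id 8, depth 2), Fiction (id 9, depth 2).
Iteration 3: no rows with parent_id in {8,9}; recursion stops.
Total rows emitted: 4.

4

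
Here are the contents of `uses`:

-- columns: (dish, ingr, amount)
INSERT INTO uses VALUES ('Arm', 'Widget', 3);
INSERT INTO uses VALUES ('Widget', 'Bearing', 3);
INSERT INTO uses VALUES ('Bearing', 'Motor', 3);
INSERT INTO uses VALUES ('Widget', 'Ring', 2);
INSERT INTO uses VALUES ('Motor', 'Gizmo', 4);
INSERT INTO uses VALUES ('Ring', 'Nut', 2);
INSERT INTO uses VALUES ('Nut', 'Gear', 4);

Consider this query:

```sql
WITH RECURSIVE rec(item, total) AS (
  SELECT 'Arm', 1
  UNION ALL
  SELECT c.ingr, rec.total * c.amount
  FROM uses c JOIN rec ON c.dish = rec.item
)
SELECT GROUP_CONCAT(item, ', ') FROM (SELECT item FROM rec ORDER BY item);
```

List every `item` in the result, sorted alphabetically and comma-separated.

Arm, Bearing, Gear, Gizmo, Motor, Nut, Ring, Widget

Base: (Arm, total=1).
Iteration 1: components of {Arm} -> Widget = 1*3 = 3.
Iteration 2: components of {Widget} -> Bearing = 3*3 = 9, Ring = 3*2 = 6.
Iteration 3: components of {Bearing,Ring} -> Motor = 9*3 = 27, Nut = 6*2 = 12.
Iteration 4: components of {Motor,Nut} -> Gear = 12*4 = 48, Gizmo = 27*4 = 108.
Iteration 5: no further components; recursion stops.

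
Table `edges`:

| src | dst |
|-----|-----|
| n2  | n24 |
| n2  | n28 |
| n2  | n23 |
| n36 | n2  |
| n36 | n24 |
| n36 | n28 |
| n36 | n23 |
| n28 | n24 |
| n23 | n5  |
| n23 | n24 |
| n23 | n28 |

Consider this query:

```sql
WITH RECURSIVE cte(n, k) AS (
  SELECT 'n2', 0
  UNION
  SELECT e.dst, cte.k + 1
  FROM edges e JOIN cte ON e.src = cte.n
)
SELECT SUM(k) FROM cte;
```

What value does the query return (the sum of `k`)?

12

Base: (n2, k=0).
Iteration 1: edges from {n2} -> (n23, k=1), (n24, k=1), (n28, k=1).
Iteration 2: edges from {n23,n24,n28} -> (n24, k=2), (n28, k=2), (n5, k=2). [UNION drops 1 duplicate row(s)]
Iteration 3: edges from {n24,n28,n5} -> (n24, k=3).
Iteration 4: no outgoing edges from {n24}; recursion stops.
SUM(k) = 0 + 1 + 1 + 1 + 2 + 2 + 2 + 3 = 12.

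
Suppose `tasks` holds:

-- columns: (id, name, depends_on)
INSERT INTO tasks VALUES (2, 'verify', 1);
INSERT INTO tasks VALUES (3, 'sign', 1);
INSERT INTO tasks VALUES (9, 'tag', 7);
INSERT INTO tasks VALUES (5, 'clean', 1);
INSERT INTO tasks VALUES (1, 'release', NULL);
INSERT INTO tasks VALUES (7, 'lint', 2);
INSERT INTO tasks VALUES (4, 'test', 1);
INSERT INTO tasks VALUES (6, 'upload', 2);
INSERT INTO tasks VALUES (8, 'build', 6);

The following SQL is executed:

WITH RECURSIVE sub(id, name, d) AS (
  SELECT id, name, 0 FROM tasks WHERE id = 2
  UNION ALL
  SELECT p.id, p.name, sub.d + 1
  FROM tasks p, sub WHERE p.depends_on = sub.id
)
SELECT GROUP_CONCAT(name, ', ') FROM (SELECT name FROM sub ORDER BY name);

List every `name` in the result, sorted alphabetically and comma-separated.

build, lint, tag, upload, verify

Base: id=2 (verify) at d 0.
Iteration 1: rows with depends_on in {2} -> upload (id 6, d 1), lint (id 7, d 1).
Iteration 2: rows with depends_on in {6,7} -> build (id 8, d 2), tag (id 9, d 2).
Iteration 3: no rows with depends_on in {8,9}; recursion stops.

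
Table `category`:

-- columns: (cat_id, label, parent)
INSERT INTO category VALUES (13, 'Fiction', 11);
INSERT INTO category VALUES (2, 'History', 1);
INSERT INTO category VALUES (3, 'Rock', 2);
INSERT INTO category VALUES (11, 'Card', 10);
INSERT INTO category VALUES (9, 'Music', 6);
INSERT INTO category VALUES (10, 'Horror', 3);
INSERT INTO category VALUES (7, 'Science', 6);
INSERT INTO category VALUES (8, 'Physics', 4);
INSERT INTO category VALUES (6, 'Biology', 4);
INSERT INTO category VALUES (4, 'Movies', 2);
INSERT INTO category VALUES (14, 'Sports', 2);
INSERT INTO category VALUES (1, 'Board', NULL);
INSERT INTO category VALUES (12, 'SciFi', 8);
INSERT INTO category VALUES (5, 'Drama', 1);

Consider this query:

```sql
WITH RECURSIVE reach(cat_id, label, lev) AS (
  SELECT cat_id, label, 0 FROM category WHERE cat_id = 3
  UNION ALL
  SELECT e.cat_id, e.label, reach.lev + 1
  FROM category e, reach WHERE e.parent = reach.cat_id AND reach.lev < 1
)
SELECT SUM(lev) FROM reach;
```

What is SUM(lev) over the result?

Base: cat_id=3 (Rock) at lev 0.
Iteration 1: rows with parent in {3} -> Horror (id 10, lev 1).
Iteration 2: lev < 1 fails for all current rows; recursion stops.
SUM(lev) = 0 + 1 = 1.

1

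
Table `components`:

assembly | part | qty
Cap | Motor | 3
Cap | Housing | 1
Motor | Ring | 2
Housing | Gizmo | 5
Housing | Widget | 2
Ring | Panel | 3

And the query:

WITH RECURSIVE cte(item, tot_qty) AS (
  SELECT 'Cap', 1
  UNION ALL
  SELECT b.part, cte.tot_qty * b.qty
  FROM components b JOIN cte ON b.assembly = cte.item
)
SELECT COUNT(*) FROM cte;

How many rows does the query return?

7

Base: (Cap, tot_qty=1).
Iteration 1: components of {Cap} -> Housing = 1*1 = 1, Motor = 1*3 = 3.
Iteration 2: components of {Housing,Motor} -> Gizmo = 1*5 = 5, Ring = 3*2 = 6, Widget = 1*2 = 2.
Iteration 3: components of {Gizmo,Ring,Widget} -> Panel = 6*3 = 18.
Iteration 4: no further components; recursion stops.
Total rows emitted: 7.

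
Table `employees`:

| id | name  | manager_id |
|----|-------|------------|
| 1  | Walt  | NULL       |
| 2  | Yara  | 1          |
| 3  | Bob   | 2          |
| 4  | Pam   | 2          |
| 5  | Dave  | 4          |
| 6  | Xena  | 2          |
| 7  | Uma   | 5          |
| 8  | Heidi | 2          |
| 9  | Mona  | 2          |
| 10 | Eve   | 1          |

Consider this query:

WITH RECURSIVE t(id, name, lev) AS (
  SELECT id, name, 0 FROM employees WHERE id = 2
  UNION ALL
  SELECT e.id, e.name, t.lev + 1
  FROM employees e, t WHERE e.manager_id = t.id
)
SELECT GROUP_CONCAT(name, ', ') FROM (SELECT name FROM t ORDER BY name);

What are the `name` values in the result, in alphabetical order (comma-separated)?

Base: id=2 (Yara) at lev 0.
Iteration 1: rows with manager_id in {2} -> Bob (id 3, lev 1), Pam (id 4, lev 1), Xena (id 6, lev 1), Heidi (id 8, lev 1), Mona (id 9, lev 1).
Iteration 2: rows with manager_id in {3,4,6,8,9} -> Dave (id 5, lev 2).
Iteration 3: rows with manager_id in {5} -> Uma (id 7, lev 3).
Iteration 4: no rows with manager_id in {7}; recursion stops.

Bob, Dave, Heidi, Mona, Pam, Uma, Xena, Yara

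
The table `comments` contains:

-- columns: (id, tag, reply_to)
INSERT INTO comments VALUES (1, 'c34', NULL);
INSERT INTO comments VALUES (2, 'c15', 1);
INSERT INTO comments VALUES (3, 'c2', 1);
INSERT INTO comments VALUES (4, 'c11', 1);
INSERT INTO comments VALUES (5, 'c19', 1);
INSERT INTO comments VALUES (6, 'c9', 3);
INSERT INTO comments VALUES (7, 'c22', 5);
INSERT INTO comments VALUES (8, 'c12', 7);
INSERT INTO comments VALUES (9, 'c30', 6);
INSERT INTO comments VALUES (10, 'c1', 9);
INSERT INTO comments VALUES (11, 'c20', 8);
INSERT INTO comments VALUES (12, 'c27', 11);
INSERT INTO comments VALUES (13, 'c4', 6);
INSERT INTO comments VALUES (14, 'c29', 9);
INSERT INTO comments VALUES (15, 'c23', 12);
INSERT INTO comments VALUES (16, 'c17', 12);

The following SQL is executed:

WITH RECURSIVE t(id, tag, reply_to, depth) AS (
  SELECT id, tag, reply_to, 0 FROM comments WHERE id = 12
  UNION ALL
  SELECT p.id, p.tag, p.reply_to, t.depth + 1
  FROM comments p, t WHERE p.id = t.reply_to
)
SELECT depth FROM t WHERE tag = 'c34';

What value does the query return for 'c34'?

Base: id=12 (c27), reply_to=11, depth 0.
Iteration 1: join on id=11 -> c20 (id 11, reply_to=8, depth 1).
Iteration 2: join on id=8 -> c12 (id 8, reply_to=7, depth 2).
Iteration 3: join on id=7 -> c22 (id 7, reply_to=5, depth 3).
Iteration 4: join on id=5 -> c19 (id 5, reply_to=1, depth 4).
Iteration 5: join on id=1 -> c34 (id 1, reply_to=NULL, depth 5).
Iteration 6: reply_to is NULL; no match; recursion stops.

5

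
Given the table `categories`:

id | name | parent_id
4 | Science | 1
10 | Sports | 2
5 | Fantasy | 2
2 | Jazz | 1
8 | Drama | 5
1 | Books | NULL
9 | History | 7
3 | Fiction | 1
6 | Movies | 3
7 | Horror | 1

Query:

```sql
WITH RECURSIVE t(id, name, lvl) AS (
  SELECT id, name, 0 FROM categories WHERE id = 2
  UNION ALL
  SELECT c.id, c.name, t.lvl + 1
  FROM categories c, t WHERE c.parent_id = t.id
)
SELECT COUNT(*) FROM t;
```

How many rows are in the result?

Base: id=2 (Jazz) at lvl 0.
Iteration 1: rows with parent_id in {2} -> Fantasy (id 5, lvl 1), Sports (id 10, lvl 1).
Iteration 2: rows with parent_id in {5,10} -> Drama (id 8, lvl 2).
Iteration 3: no rows with parent_id in {8}; recursion stops.
Total rows emitted: 4.

4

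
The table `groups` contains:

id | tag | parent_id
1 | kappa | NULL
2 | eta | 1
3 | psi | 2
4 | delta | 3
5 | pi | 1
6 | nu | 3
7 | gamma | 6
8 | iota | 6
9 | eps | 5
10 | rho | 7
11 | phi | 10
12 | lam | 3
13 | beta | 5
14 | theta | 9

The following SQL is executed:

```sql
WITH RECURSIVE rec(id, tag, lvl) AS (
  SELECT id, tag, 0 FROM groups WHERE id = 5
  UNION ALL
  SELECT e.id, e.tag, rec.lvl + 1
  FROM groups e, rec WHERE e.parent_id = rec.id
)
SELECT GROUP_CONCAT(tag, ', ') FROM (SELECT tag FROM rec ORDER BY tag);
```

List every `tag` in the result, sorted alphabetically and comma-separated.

Base: id=5 (pi) at lvl 0.
Iteration 1: rows with parent_id in {5} -> eps (id 9, lvl 1), beta (id 13, lvl 1).
Iteration 2: rows with parent_id in {9,13} -> theta (id 14, lvl 2).
Iteration 3: no rows with parent_id in {14}; recursion stops.

beta, eps, pi, theta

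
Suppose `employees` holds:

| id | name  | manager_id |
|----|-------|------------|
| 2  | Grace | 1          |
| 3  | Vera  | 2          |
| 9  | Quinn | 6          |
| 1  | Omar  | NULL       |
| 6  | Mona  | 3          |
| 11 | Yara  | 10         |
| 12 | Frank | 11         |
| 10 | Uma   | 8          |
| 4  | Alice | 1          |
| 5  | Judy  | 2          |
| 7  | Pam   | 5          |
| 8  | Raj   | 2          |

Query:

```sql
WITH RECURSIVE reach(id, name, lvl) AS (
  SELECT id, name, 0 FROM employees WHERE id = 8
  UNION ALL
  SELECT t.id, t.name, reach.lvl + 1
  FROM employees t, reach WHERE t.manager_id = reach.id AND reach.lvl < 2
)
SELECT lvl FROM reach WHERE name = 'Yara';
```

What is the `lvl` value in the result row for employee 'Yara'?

2

Base: id=8 (Raj) at lvl 0.
Iteration 1: rows with manager_id in {8} -> Uma (id 10, lvl 1).
Iteration 2: rows with manager_id in {10} -> Yara (id 11, lvl 2).
Iteration 3: lvl < 2 fails for all current rows; recursion stops.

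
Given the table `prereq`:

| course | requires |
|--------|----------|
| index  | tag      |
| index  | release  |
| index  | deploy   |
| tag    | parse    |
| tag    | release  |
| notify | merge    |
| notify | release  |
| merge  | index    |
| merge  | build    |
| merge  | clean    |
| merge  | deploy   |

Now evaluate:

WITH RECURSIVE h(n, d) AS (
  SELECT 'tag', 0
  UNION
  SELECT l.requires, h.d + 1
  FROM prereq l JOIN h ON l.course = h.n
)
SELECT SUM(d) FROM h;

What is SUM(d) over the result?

2

Base: (tag, d=0).
Iteration 1: edges from {tag} -> (parse, d=1), (release, d=1).
Iteration 2: no outgoing edges from {parse,release}; recursion stops.
SUM(d) = 0 + 1 + 1 = 2.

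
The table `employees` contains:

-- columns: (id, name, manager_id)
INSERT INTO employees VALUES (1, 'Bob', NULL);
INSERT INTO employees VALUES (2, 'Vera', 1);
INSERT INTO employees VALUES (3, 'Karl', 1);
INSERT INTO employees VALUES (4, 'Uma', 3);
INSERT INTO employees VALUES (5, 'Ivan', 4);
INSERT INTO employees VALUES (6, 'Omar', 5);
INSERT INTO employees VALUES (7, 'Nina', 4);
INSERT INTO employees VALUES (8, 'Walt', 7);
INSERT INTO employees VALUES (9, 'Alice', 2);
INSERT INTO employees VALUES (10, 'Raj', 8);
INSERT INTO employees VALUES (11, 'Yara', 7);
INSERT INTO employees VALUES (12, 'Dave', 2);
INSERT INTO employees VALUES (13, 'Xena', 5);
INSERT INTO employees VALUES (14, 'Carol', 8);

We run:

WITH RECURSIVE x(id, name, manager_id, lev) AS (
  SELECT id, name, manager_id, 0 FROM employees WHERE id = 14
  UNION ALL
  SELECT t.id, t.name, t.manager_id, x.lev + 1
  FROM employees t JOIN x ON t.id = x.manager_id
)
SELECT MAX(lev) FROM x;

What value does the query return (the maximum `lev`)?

5

Base: id=14 (Carol), manager_id=8, lev 0.
Iteration 1: join on id=8 -> Walt (id 8, manager_id=7, lev 1).
Iteration 2: join on id=7 -> Nina (id 7, manager_id=4, lev 2).
Iteration 3: join on id=4 -> Uma (id 4, manager_id=3, lev 3).
Iteration 4: join on id=3 -> Karl (id 3, manager_id=1, lev 4).
Iteration 5: join on id=1 -> Bob (id 1, manager_id=NULL, lev 5).
Iteration 6: manager_id is NULL; no match; recursion stops.
lev values: 0, 1, 2, 3, 4, 5; the maximum is 5.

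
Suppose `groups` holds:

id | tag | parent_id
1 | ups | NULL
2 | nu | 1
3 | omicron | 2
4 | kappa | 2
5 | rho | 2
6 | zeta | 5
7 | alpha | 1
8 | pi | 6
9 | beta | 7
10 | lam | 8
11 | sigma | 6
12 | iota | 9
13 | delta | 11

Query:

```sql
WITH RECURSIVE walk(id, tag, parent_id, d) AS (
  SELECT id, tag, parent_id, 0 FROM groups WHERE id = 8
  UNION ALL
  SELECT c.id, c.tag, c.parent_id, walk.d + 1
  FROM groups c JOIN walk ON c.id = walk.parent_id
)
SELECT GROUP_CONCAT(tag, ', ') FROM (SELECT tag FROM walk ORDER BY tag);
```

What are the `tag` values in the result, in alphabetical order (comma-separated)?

nu, pi, rho, ups, zeta

Base: id=8 (pi), parent_id=6, d 0.
Iteration 1: join on id=6 -> zeta (id 6, parent_id=5, d 1).
Iteration 2: join on id=5 -> rho (id 5, parent_id=2, d 2).
Iteration 3: join on id=2 -> nu (id 2, parent_id=1, d 3).
Iteration 4: join on id=1 -> ups (id 1, parent_id=NULL, d 4).
Iteration 5: parent_id is NULL; no match; recursion stops.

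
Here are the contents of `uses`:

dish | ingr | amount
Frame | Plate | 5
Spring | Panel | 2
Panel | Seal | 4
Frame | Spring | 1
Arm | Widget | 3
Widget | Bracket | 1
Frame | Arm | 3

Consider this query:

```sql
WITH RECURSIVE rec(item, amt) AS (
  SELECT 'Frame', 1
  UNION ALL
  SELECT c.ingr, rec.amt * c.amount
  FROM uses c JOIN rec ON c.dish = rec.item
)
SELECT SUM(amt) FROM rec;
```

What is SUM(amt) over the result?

38

Base: (Frame, amt=1).
Iteration 1: components of {Frame} -> Arm = 1*3 = 3, Plate = 1*5 = 5, Spring = 1*1 = 1.
Iteration 2: components of {Arm,Plate,Spring} -> Panel = 1*2 = 2, Widget = 3*3 = 9.
Iteration 3: components of {Panel,Widget} -> Bracket = 9*1 = 9, Seal = 2*4 = 8.
Iteration 4: no further components; recursion stops.
SUM(amt) = 1 + 3 + 5 + 1 + 9 + 2 + 9 + 8 = 38.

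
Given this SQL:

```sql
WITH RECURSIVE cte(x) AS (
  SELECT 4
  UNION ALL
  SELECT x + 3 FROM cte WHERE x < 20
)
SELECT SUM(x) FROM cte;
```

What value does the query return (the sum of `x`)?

Base: x=4.
Iteration 1: 4 < 20 holds -> x = 4 + 3 = 7.
Iteration 2: 7 < 20 holds -> x = 7 + 3 = 10.
Iteration 3: 10 < 20 holds -> x = 10 + 3 = 13.
Iteration 4: 13 < 20 holds -> x = 13 + 3 = 16.
Iteration 5: 16 < 20 holds -> x = 16 + 3 = 19.
Iteration 6: 19 < 20 holds -> x = 19 + 3 = 22.
Iteration 7: 22 < 20 fails; recursion stops.
SUM(x) = 4 + 7 + 10 + 13 + 16 + 19 + 22 = 91.

91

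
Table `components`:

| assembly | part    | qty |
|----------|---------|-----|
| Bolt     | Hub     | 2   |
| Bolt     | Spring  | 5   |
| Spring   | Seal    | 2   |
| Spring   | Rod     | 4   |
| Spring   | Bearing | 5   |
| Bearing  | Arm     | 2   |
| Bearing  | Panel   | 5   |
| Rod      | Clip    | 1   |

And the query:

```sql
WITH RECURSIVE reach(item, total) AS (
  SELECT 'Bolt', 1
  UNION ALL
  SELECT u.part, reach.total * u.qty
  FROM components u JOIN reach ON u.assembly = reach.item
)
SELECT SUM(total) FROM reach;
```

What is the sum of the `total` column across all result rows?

258

Base: (Bolt, total=1).
Iteration 1: components of {Bolt} -> Hub = 1*2 = 2, Spring = 1*5 = 5.
Iteration 2: components of {Hub,Spring} -> Bearing = 5*5 = 25, Rod = 5*4 = 20, Seal = 5*2 = 10.
Iteration 3: components of {Bearing,Rod,Seal} -> Arm = 25*2 = 50, Clip = 20*1 = 20, Panel = 25*5 = 125.
Iteration 4: no further components; recursion stops.
SUM(total) = 1 + 2 + 5 + 10 + 20 + 25 + 20 + 50 + 125 = 258.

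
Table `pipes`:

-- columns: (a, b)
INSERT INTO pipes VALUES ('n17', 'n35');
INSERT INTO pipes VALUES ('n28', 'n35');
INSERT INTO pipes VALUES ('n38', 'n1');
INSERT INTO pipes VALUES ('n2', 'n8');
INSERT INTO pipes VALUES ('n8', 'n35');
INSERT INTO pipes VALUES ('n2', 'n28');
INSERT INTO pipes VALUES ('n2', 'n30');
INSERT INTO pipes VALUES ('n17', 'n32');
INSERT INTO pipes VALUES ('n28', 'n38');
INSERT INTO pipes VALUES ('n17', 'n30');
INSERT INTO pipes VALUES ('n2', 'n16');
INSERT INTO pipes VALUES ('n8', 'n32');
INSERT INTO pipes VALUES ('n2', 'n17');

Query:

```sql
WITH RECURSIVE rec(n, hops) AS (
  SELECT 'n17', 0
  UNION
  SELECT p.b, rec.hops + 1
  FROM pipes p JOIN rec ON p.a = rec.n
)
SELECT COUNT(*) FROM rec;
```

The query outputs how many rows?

Base: (n17, hops=0).
Iteration 1: edges from {n17} -> (n30, hops=1), (n32, hops=1), (n35, hops=1).
Iteration 2: no outgoing edges from {n30,n32,n35}; recursion stops.
Total rows emitted: 4.

4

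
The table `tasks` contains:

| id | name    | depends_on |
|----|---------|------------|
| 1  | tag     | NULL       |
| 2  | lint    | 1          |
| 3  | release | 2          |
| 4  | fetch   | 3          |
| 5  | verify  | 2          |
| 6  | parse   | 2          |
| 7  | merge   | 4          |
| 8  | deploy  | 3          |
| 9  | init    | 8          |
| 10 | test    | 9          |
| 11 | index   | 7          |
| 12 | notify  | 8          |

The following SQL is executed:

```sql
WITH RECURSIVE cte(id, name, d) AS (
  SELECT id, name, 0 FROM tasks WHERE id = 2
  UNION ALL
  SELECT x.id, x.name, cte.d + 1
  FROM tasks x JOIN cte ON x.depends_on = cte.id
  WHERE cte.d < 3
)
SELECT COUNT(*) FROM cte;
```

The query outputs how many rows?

9

Base: id=2 (lint) at d 0.
Iteration 1: rows with depends_on in {2} -> release (id 3, d 1), verify (id 5, d 1), parse (id 6, d 1).
Iteration 2: rows with depends_on in {3,5,6} -> fetch (id 4, d 2), deploy (id 8, d 2).
Iteration 3: rows with depends_on in {4,8} -> merge (id 7, d 3), init (id 9, d 3), notify (id 12, d 3).
Iteration 4: d < 3 fails for all current rows; recursion stops.
Total rows emitted: 9.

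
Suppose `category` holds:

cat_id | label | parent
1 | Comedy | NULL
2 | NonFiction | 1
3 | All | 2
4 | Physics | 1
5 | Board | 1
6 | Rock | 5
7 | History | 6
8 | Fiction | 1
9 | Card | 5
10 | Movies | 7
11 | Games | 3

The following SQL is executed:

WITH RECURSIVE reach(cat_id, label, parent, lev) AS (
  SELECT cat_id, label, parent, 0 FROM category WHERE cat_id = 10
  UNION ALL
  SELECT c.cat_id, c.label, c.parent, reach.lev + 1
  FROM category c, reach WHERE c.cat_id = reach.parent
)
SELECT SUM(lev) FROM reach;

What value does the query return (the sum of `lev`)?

10

Base: cat_id=10 (Movies), parent=7, lev 0.
Iteration 1: join on cat_id=7 -> History (id 7, parent=6, lev 1).
Iteration 2: join on cat_id=6 -> Rock (id 6, parent=5, lev 2).
Iteration 3: join on cat_id=5 -> Board (id 5, parent=1, lev 3).
Iteration 4: join on cat_id=1 -> Comedy (id 1, parent=NULL, lev 4).
Iteration 5: parent is NULL; no match; recursion stops.
SUM(lev) = 0 + 1 + 2 + 3 + 4 = 10.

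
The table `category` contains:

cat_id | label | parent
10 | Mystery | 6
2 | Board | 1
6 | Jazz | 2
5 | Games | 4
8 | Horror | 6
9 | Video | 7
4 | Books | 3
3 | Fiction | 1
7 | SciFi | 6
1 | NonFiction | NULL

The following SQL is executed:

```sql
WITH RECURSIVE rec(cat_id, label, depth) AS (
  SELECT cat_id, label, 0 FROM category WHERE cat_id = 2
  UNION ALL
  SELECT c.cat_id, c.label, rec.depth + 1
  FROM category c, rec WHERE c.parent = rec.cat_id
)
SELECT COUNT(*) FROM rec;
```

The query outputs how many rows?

Base: cat_id=2 (Board) at depth 0.
Iteration 1: rows with parent in {2} -> Jazz (id 6, depth 1).
Iteration 2: rows with parent in {6} -> SciFi (id 7, depth 2), Horror (id 8, depth 2), Mystery (id 10, depth 2).
Iteration 3: rows with parent in {7,8,10} -> Video (id 9, depth 3).
Iteration 4: no rows with parent in {9}; recursion stops.
Total rows emitted: 6.

6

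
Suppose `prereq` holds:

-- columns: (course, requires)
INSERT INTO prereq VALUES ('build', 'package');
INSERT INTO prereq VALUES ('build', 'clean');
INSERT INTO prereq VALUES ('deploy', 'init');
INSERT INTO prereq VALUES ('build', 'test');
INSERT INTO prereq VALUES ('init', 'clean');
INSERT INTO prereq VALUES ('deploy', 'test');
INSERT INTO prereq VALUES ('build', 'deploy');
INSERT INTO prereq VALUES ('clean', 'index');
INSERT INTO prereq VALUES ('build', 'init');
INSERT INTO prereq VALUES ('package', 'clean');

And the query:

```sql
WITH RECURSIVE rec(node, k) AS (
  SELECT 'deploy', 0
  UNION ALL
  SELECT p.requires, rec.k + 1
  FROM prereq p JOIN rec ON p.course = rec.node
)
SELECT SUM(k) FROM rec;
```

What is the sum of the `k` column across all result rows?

7

Base: (deploy, k=0).
Iteration 1: edges from {deploy} -> (init, k=1), (test, k=1).
Iteration 2: edges from {init,test} -> (clean, k=2).
Iteration 3: edges from {clean} -> (index, k=3).
Iteration 4: no outgoing edges from {index}; recursion stops.
SUM(k) = 0 + 1 + 1 + 2 + 3 = 7.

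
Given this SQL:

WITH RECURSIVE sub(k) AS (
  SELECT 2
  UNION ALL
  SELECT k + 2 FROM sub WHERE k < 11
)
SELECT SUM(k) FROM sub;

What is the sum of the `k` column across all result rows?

42

Base: k=2.
Iteration 1: 2 < 11 holds -> k = 2 + 2 = 4.
Iteration 2: 4 < 11 holds -> k = 4 + 2 = 6.
Iteration 3: 6 < 11 holds -> k = 6 + 2 = 8.
Iteration 4: 8 < 11 holds -> k = 8 + 2 = 10.
Iteration 5: 10 < 11 holds -> k = 10 + 2 = 12.
Iteration 6: 12 < 11 fails; recursion stops.
SUM(k) = 2 + 4 + 6 + 8 + 10 + 12 = 42.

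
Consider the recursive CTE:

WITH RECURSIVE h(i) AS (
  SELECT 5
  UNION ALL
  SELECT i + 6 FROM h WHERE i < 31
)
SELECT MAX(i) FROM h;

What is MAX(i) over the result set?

Base: i=5.
Iteration 1: 5 < 31 holds -> i = 5 + 6 = 11.
Iteration 2: 11 < 31 holds -> i = 11 + 6 = 17.
Iteration 3: 17 < 31 holds -> i = 17 + 6 = 23.
Iteration 4: 23 < 31 holds -> i = 23 + 6 = 29.
Iteration 5: 29 < 31 holds -> i = 29 + 6 = 35.
Iteration 6: 35 < 31 fails; recursion stops.
i values: 5, 11, 17, 23, 29, 35; the maximum is 35.

35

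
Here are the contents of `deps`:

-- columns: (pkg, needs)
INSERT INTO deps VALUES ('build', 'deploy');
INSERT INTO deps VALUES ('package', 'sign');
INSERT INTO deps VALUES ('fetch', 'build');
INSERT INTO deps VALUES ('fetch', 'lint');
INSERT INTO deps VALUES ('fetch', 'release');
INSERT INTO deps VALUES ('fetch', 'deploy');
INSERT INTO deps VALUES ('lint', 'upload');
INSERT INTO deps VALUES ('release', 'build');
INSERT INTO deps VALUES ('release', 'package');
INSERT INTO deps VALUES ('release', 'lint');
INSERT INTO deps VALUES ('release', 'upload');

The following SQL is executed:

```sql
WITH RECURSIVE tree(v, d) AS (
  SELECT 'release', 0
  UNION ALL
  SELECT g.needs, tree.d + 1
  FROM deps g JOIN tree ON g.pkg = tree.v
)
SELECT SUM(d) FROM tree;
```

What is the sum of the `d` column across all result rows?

Base: (release, d=0).
Iteration 1: edges from {release} -> (build, d=1), (lint, d=1), (package, d=1), (upload, d=1).
Iteration 2: edges from {build,lint,package,upload} -> (deploy, d=2), (sign, d=2), (upload, d=2).
Iteration 3: no outgoing edges from {deploy,sign,upload}; recursion stops.
SUM(d) = 0 + 1 + 1 + 1 + 1 + 2 + 2 + 2 = 10.

10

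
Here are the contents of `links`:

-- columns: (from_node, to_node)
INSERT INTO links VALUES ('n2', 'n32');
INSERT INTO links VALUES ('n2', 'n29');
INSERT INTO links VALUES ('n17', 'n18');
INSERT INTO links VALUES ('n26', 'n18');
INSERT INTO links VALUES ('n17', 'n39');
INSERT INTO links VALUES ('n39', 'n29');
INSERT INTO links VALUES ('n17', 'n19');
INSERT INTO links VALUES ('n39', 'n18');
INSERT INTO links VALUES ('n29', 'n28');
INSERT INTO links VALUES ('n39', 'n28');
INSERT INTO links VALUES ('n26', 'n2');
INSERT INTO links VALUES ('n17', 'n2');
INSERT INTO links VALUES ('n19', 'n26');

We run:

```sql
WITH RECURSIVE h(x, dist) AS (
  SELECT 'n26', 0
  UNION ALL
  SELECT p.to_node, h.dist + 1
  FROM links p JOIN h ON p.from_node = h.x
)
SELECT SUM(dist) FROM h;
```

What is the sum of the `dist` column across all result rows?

Base: (n26, dist=0).
Iteration 1: edges from {n26} -> (n18, dist=1), (n2, dist=1).
Iteration 2: edges from {n18,n2} -> (n29, dist=2), (n32, dist=2).
Iteration 3: edges from {n29,n32} -> (n28, dist=3).
Iteration 4: no outgoing edges from {n28}; recursion stops.
SUM(dist) = 0 + 1 + 1 + 2 + 2 + 3 = 9.

9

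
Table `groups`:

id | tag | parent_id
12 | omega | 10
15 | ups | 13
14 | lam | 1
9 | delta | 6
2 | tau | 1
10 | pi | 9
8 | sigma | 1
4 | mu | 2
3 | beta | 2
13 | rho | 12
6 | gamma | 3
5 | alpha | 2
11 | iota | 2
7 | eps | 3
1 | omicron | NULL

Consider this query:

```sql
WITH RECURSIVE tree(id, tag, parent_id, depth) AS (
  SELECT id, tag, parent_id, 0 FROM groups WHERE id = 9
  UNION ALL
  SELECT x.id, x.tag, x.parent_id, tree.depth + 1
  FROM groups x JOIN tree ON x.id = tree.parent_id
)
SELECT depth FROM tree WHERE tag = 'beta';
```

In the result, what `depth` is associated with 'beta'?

2

Base: id=9 (delta), parent_id=6, depth 0.
Iteration 1: join on id=6 -> gamma (id 6, parent_id=3, depth 1).
Iteration 2: join on id=3 -> beta (id 3, parent_id=2, depth 2).
Iteration 3: join on id=2 -> tau (id 2, parent_id=1, depth 3).
Iteration 4: join on id=1 -> omicron (id 1, parent_id=NULL, depth 4).
Iteration 5: parent_id is NULL; no match; recursion stops.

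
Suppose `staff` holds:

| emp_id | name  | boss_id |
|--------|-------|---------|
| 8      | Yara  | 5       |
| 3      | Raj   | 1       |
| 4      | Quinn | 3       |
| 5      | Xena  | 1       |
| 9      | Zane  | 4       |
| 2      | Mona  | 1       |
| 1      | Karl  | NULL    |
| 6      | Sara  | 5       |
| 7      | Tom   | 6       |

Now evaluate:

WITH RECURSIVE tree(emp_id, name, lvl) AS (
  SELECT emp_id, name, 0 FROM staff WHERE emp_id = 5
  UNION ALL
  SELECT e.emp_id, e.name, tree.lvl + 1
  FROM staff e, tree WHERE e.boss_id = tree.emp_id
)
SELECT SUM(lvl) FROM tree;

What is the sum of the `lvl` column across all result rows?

Base: emp_id=5 (Xena) at lvl 0.
Iteration 1: rows with boss_id in {5} -> Sara (id 6, lvl 1), Yara (id 8, lvl 1).
Iteration 2: rows with boss_id in {6,8} -> Tom (id 7, lvl 2).
Iteration 3: no rows with boss_id in {7}; recursion stops.
SUM(lvl) = 0 + 1 + 1 + 2 = 4.

4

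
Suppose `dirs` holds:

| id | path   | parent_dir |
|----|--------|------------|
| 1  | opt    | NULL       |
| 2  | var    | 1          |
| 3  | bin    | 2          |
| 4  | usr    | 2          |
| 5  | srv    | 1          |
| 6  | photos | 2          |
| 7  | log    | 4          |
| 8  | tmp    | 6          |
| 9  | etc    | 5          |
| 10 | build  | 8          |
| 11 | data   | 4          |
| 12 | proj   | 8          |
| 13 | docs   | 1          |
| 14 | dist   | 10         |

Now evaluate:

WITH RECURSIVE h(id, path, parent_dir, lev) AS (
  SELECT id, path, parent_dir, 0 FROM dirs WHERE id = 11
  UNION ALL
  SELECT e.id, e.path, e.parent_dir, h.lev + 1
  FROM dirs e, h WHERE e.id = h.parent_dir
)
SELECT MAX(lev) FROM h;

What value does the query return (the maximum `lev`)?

3

Base: id=11 (data), parent_dir=4, lev 0.
Iteration 1: join on id=4 -> usr (id 4, parent_dir=2, lev 1).
Iteration 2: join on id=2 -> var (id 2, parent_dir=1, lev 2).
Iteration 3: join on id=1 -> opt (id 1, parent_dir=NULL, lev 3).
Iteration 4: parent_dir is NULL; no match; recursion stops.
lev values: 0, 1, 2, 3; the maximum is 3.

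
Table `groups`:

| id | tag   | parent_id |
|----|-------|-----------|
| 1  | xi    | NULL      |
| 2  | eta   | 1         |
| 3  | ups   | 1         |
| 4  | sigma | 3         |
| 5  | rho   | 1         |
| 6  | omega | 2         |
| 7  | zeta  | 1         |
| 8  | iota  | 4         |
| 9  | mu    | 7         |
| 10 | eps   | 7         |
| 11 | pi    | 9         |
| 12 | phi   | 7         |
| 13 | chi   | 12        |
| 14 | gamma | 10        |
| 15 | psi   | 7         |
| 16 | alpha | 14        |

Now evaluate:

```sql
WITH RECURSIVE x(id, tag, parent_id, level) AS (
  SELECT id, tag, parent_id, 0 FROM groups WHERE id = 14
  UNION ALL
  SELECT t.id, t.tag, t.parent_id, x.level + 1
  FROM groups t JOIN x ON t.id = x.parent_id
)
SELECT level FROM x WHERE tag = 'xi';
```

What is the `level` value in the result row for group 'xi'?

3

Base: id=14 (gamma), parent_id=10, level 0.
Iteration 1: join on id=10 -> eps (id 10, parent_id=7, level 1).
Iteration 2: join on id=7 -> zeta (id 7, parent_id=1, level 2).
Iteration 3: join on id=1 -> xi (id 1, parent_id=NULL, level 3).
Iteration 4: parent_id is NULL; no match; recursion stops.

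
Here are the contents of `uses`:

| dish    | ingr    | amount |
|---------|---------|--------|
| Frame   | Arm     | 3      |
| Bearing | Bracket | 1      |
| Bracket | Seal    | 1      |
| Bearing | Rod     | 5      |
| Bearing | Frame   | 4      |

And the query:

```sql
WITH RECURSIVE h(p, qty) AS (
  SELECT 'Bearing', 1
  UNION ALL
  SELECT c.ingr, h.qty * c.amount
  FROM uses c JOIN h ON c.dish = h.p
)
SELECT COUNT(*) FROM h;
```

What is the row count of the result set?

Base: (Bearing, qty=1).
Iteration 1: components of {Bearing} -> Bracket = 1*1 = 1, Frame = 1*4 = 4, Rod = 1*5 = 5.
Iteration 2: components of {Bracket,Frame,Rod} -> Arm = 4*3 = 12, Seal = 1*1 = 1.
Iteration 3: no further components; recursion stops.
Total rows emitted: 6.

6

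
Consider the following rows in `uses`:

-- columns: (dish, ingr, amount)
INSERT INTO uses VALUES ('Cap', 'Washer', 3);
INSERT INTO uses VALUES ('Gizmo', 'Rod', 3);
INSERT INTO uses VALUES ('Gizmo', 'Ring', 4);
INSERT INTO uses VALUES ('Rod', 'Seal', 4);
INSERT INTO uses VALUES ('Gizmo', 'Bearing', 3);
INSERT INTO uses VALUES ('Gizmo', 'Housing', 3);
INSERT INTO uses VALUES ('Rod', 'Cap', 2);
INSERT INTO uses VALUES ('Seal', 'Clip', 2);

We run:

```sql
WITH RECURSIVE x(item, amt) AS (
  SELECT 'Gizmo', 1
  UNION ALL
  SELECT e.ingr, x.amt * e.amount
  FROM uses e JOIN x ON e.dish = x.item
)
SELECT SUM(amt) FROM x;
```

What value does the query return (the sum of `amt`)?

Base: (Gizmo, amt=1).
Iteration 1: components of {Gizmo} -> Bearing = 1*3 = 3, Housing = 1*3 = 3, Ring = 1*4 = 4, Rod = 1*3 = 3.
Iteration 2: components of {Bearing,Housing,Ring,Rod} -> Cap = 3*2 = 6, Seal = 3*4 = 12.
Iteration 3: components of {Cap,Seal} -> Clip = 12*2 = 24, Washer = 6*3 = 18.
Iteration 4: no further components; recursion stops.
SUM(amt) = 1 + 3 + 3 + 3 + 4 + 12 + 6 + 24 + 18 = 74.

74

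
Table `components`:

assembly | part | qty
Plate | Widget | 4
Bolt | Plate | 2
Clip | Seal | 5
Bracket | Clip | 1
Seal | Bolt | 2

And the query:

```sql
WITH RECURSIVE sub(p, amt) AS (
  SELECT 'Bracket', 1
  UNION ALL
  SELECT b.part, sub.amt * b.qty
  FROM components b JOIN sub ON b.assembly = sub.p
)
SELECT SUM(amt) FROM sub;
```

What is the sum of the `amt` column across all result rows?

Base: (Bracket, amt=1).
Iteration 1: components of {Bracket} -> Clip = 1*1 = 1.
Iteration 2: components of {Clip} -> Seal = 1*5 = 5.
Iteration 3: components of {Seal} -> Bolt = 5*2 = 10.
Iteration 4: components of {Bolt} -> Plate = 10*2 = 20.
Iteration 5: components of {Plate} -> Widget = 20*4 = 80.
Iteration 6: no further components; recursion stops.
SUM(amt) = 1 + 1 + 5 + 10 + 20 + 80 = 117.

117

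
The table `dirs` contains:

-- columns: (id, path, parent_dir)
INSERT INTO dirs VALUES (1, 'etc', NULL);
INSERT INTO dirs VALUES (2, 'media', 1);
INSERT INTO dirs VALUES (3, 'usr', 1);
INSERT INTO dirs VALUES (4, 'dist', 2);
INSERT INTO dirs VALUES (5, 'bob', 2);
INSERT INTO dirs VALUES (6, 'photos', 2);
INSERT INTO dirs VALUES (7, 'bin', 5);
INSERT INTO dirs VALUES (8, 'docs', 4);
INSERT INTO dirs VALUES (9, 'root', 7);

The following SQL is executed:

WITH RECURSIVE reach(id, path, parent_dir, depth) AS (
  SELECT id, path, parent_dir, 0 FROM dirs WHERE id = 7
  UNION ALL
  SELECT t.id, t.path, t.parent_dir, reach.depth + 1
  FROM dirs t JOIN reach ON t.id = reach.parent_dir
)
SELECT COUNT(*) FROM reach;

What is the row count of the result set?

Base: id=7 (bin), parent_dir=5, depth 0.
Iteration 1: join on id=5 -> bob (id 5, parent_dir=2, depth 1).
Iteration 2: join on id=2 -> media (id 2, parent_dir=1, depth 2).
Iteration 3: join on id=1 -> etc (id 1, parent_dir=NULL, depth 3).
Iteration 4: parent_dir is NULL; no match; recursion stops.
Total rows emitted: 4.

4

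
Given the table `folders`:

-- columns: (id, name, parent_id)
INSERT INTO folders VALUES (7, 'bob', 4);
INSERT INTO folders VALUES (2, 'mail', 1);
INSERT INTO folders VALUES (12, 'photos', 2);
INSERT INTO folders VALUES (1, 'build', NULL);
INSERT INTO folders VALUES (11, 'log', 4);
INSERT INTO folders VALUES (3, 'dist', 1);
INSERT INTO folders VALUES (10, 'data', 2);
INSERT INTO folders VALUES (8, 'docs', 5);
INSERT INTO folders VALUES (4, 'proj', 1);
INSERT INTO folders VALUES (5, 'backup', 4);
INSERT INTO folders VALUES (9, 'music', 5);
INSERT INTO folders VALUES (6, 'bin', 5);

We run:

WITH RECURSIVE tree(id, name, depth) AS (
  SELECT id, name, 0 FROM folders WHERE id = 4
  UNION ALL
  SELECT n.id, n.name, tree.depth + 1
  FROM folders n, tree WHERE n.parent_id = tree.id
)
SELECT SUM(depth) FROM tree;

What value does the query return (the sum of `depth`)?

9

Base: id=4 (proj) at depth 0.
Iteration 1: rows with parent_id in {4} -> backup (id 5, depth 1), bob (id 7, depth 1), log (id 11, depth 1).
Iteration 2: rows with parent_id in {5,7,11} -> bin (id 6, depth 2), docs (id 8, depth 2), music (id 9, depth 2).
Iteration 3: no rows with parent_id in {6,8,9}; recursion stops.
SUM(depth) = 0 + 1 + 1 + 1 + 2 + 2 + 2 = 9.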